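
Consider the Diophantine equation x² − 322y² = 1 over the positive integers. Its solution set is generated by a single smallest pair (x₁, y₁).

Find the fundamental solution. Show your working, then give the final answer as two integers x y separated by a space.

[17; 1,16,1,34] for √322; ℓ=4 ⇒ convergent index 3
k=0  a_k=17  p_k/q_k = 17/1
k=1  a_k=1  p_k/q_k = 18/1
k=2  a_k=16  p_k/q_k = 305/17
k=3  a_k=1  p_k/q_k = 323/18
→ (323, 18).  Check: 323²=104329, 322·18²=104328, difference 1.

323 18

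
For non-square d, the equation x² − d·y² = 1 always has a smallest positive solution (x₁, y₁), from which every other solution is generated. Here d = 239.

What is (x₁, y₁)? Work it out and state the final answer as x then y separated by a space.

√239 → a₀=15, period (2,5,1,2,4,15,4,2,1,5,2,30); ℓ=12 even so k=11
i=0: a=15 ⇒ p=15, q=1
i=1: a=2 ⇒ p=31, q=2
i=2: a=5 ⇒ p=170, q=11
i=3: a=1 ⇒ p=201, q=13
…
i=9: a=1 ⇒ p=500258, q=32359
i=10: a=5 ⇒ p=2847431, q=184185
i=11: a=2 ⇒ p=6195120, q=400729
→ (6195120, 400729).  Check: 6195120²=38379511814400, 239·400729²=38379511814399, difference 1.

6195120 400729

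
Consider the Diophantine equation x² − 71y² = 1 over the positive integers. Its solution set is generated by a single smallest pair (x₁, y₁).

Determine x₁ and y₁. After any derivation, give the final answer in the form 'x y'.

√71 → a₀=8, period (2,2,1,7,1,2,2,16); ℓ=8 even so k=7
step 0: (8, 1)  from 8·(1,0) + (0,1)
step 1: (17, 2)  from 2·(8,1) + (1,0)
…
step 3: (59, 7)  from 1·(42,5) + (17,2)
…
step 6: (1483, 176)  from 2·(514,61) + (455,54)
step 7: (3480, 413)  from 2·(1483,176) + (514,61)
(x₁, y₁) = (3480, 413);  3480² − 71·413² = 1 ✓

3480 413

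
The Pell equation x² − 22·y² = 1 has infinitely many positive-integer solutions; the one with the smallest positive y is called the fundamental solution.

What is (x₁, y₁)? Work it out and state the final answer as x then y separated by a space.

√22 → a₀=4, period (1,2,4,2,1,8); ℓ=6 even so k=5
k=0  a_k=4  p_k/q_k = 4/1
…
k=3  a_k=4  p_k/q_k = 61/13
k=4  a_k=2  p_k/q_k = 136/29
k=5  a_k=1  p_k/q_k = 197/42
→ (197, 42).  Check: 197²=38809, 22·42²=38808, difference 1.

197 42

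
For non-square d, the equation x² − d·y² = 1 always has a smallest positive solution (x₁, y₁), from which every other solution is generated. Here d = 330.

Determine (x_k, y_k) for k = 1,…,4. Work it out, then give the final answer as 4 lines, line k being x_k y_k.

√330 = [18; 6,36, …], period ℓ=2 (even) → k=1
k=0  a_k=18  p_k/q_k = 18/1
k=1  a_k=6  p_k/q_k = 109/6
fundamental: x₁=109, y₁=6  (since 11881 − 330·36 = 1)
k=2:  x_2 = 109·109+330·6·6 = 23761,  y_2 = 109·6+6·109 = 1308
k=3:  x_3 = 109·23761+330·6·1308 = 5179789,  y_3 = 109·1308+6·23761 = 285138
k=4:  x_4 = 109·5179789+330·6·285138 = 1129170241,  y_4 = 109·285138+6·5179789 = 62158776

109 6
23761 1308
5179789 285138
1129170241 62158776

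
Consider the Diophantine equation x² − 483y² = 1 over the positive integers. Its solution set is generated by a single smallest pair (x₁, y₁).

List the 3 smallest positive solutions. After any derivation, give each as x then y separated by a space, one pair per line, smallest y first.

√483 → a₀=21, period (1,42); ℓ=2 even so k=1
i=0: a=21 ⇒ p=21, q=1
i=1: a=1 ⇒ p=22, q=1
(x₁, y₁) = (22, 1);  22² − 483·1² = 1 ✓
n=2: (22,1)∘(22,1) = (22·22+483·1·1, 22·1+1·22) = (967,44)
n=3: (967,44)∘(22,1) = (22·967+483·1·44, 22·44+1·967) = (42526,1935)

22 1
967 44
42526 1935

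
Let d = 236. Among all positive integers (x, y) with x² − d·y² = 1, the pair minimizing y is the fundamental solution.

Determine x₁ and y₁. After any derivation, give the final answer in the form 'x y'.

[15; 2,1,3,5,1,6,1,5,3,1,2,30] for √236; ℓ=12 ⇒ convergent index 11
a_0=15:  p_0=15·1+0=15,  q_0=15·0+1=1
…
a_3=3:  p_3=3·46+31=169,  q_3=3·3+2=11
…
a_7=1:  p_7=1·7251+1060=8311,  q_7=1·472+69=541
…
a_10=1:  p_10=1·154729+48806=203535,  q_10=1·10072+3177=13249
a_11=2:  p_11=2·203535+154729=561799,  q_11=2·13249+10072=36570
fundamental: x₁=561799, y₁=36570  (since 315618116401 − 236·1337364900 = 1)

561799 36570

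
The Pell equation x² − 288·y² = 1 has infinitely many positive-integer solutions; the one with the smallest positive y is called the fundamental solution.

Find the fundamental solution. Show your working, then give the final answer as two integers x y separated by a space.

17 1

√288 = [16; 1,32, …], period ℓ=2 (even) → k=1
i=0: a=16 ⇒ p=16, q=1
i=1: a=1 ⇒ p=17, q=1
fundamental: x₁=17, y₁=1  (since 289 − 288·1 = 1)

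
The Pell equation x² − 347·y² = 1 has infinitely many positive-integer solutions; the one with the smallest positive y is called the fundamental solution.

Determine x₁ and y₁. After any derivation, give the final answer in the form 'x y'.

641602 34443

√347 = [18; 1,1,1,2,4,…,1,1,36, …], period ℓ=14 (even) → k=13
k=0  a_k=18  p_k/q_k = 18/1
k=1  a_k=1  p_k/q_k = 19/1
…
k=3  a_k=1  p_k/q_k = 56/3
…
k=6  a_k=1  p_k/q_k = 801/43
k=7  a_k=17  p_k/q_k = 14269/766
…
k=10  a_k=2  p_k/q_k = 164168/8813
…
k=12  a_k=1  p_k/q_k = 402885/21628
k=13  a_k=1  p_k/q_k = 641602/34443
→ (641602, 34443).  Check: 641602²=411653126404, 347·34443²=411653126403, difference 1.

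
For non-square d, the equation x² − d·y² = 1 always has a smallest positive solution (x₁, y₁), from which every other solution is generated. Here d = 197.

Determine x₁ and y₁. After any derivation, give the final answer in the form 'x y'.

d=197: √d = [14; 28] (ℓ=1, odd), read p_1/q_1
a_0=14:  p_0=14·1+0=14,  q_0=14·0+1=1
a_1=28:  p_1=28·14+1=393,  q_1=28·1+0=28
(x₁, y₁) = (393, 28);  393² − 197·28² = 1 ✓

393 28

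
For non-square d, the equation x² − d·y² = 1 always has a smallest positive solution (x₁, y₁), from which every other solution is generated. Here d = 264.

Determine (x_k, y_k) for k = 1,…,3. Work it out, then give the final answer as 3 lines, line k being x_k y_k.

65 4
8449 520
1098305 67596

d=264: √d = [16; 4,32] (ℓ=2, even), read p_1/q_1
i=0: a=16 ⇒ p=16, q=1
i=1: a=4 ⇒ p=65, q=4
fundamental: x₁=65, y₁=4  (since 4225 − 264·16 = 1)
(65+4√264)^2 = 8449 + 520√264
(65+4√264)^3 = 1098305 + 67596√264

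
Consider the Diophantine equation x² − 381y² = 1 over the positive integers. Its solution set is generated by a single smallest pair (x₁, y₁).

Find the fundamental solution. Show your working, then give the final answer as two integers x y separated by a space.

1015 52

√381 → a₀=19, period (1,1,12,1,1,38); ℓ=6 even so k=5
k=0  a_k=19  p_k/q_k = 19/1
…
k=3  a_k=12  p_k/q_k = 488/25
k=4  a_k=1  p_k/q_k = 527/27
k=5  a_k=1  p_k/q_k = 1015/52
(x₁, y₁) = (1015, 52);  1015² − 381·52² = 1 ✓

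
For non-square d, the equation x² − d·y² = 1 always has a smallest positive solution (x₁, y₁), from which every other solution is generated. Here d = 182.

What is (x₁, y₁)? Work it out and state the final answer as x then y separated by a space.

27 2

√182 = [13; 2,26, …], period ℓ=2 (even) → k=1
i=0: a=13 ⇒ p=13, q=1
i=1: a=2 ⇒ p=27, q=2
→ (27, 2).  Check: 27²=729, 182·2²=728, difference 1.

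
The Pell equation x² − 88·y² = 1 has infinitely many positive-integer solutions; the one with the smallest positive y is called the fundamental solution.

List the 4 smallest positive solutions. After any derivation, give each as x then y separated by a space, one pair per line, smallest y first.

197 21
77617 8274
30580901 3259935
12048797377 1284406116

√88 = [9; 2,1,1,1,2,18, …], period ℓ=6 (even) → k=5
a_0=9:  p_0=9·1+0=9,  q_0=9·0+1=1
…
a_4=1:  p_4=1·47+28=75,  q_4=1·5+3=8
a_5=2:  p_5=2·75+47=197,  q_5=2·8+5=21
→ (197, 21).  Check: 197²=38809, 88·21²=38808, difference 1.
(197+21√88)^2 = 77617 + 8274√88
(197+21√88)^3 = 30580901 + 3259935√88
(197+21√88)^4 = 12048797377 + 1284406116√88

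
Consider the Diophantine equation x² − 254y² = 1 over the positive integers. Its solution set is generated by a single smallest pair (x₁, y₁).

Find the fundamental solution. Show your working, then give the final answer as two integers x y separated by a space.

[15; 1,14,1,30] for √254; ℓ=4 ⇒ convergent index 3
k=0  a_k=15  p_k/q_k = 15/1
…
k=2  a_k=14  p_k/q_k = 239/15
k=3  a_k=1  p_k/q_k = 255/16
→ (255, 16).  Check: 255²=65025, 254·16²=65024, difference 1.

255 16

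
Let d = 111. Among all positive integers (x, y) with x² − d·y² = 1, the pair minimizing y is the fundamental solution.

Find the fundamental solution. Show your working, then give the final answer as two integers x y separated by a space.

295 28

[10; 1,1,6,1,1,20] for √111; ℓ=6 ⇒ convergent index 5
k=0  a_k=10  p_k/q_k = 10/1
…
k=4  a_k=1  p_k/q_k = 158/15
k=5  a_k=1  p_k/q_k = 295/28
fundamental: x₁=295, y₁=28  (since 87025 − 111·784 = 1)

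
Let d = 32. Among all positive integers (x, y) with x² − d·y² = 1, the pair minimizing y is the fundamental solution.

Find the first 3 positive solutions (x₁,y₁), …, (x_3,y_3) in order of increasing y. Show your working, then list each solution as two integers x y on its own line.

17 3
577 102
19601 3465

d=32: √d = [5; 1,1,1,10] (ℓ=4, even), read p_3/q_3
k=0  a_k=5  p_k/q_k = 5/1
…
k=2  a_k=1  p_k/q_k = 11/2
k=3  a_k=1  p_k/q_k = 17/3
→ (17, 3).  Check: 17²=289, 32·3²=288, difference 1.
n=2: (17,3)∘(17,3) = (17·17+32·3·3, 17·3+3·17) = (577,102)
n=3: (577,102)∘(17,3) = (17·577+32·3·102, 17·102+3·577) = (19601,3465)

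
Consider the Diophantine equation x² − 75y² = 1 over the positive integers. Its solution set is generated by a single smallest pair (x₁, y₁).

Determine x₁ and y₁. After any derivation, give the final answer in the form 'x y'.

26 3

[8; 1,1,1,16] for √75; ℓ=4 ⇒ convergent index 3
step 0: (8, 1)  from 8·(1,0) + (0,1)
step 1: (9, 1)  from 1·(8,1) + (1,0)
step 2: (17, 2)  from 1·(9,1) + (8,1)
step 3: (26, 3)  from 1·(17,2) + (9,1)
fundamental: x₁=26, y₁=3  (since 676 − 75·9 = 1)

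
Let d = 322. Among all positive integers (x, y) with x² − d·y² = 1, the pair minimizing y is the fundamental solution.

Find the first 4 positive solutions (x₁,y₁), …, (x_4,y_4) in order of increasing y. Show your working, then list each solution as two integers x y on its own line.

√322 → a₀=17, period (1,16,1,34); ℓ=4 even so k=3
i=0: a=17 ⇒ p=17, q=1
i=1: a=1 ⇒ p=18, q=1
i=2: a=16 ⇒ p=305, q=17
i=3: a=1 ⇒ p=323, q=18
(x₁, y₁) = (323, 18);  323² − 322·18² = 1 ✓
(323+18√322)^2 = 208657 + 11628√322
(323+18√322)^3 = 134792099 + 7511670√322
(323+18√322)^4 = 87075487297 + 4852527192√322

323 18
208657 11628
134792099 7511670
87075487297 4852527192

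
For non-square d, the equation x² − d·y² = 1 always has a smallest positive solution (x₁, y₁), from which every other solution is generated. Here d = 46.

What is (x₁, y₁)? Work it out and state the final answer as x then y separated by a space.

24335 3588

[6; 1,3,1,1,2,6,2,1,1,3,1,12] for √46; ℓ=12 ⇒ convergent index 11
step 0: (6, 1)  from 6·(1,0) + (0,1)
…
step 3: (34, 5)  from 1·(27,4) + (7,1)
…
step 6: (997, 147)  from 6·(156,23) + (61,9)
…
step 8: (3147, 464)  from 1·(2150,317) + (997,147)
step 9: (5297, 781)  from 1·(3147,464) + (2150,317)
step 10: (19038, 2807)  from 3·(5297,781) + (3147,464)
step 11: (24335, 3588)  from 1·(19038,2807) + (5297,781)
→ (24335, 3588).  Check: 24335²=592192225, 46·3588²=592192224, difference 1.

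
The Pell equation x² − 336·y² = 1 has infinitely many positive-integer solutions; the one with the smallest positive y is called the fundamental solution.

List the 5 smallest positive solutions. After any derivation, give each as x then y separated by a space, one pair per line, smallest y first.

√336 = [18; 3,36, …], period ℓ=2 (even) → k=1
step 0: (18, 1)  from 18·(1,0) + (0,1)
step 1: (55, 3)  from 3·(18,1) + (1,0)
→ (55, 3).  Check: 55²=3025, 336·3²=3024, difference 1.
(x_2, y_2) = (55·55 + 336·3·3, 55·3 + 3·55) = (6049, 330)
(x_3, y_3) = (55·6049 + 336·3·330, 55·330 + 3·6049) = (665335, 36297)
(x_4, y_4) = (55·665335 + 336·3·36297, 55·36297 + 3·665335) = (73180801, 3992340)
(x_5, y_5) = (55·73180801 + 336·3·3992340, 55·3992340 + 3·73180801) = (8049222775, 439121103)

55 3
6049 330
665335 36297
73180801 3992340
8049222775 439121103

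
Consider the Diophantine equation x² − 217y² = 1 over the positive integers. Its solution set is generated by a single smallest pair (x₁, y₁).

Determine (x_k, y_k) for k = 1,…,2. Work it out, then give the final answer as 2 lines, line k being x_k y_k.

3844063 260952
29553640695937 2006231855952

d=217: √d = [14; 1,2,1,2,1,…,2,1,28] (ℓ=16, even), read p_15/q_15
i=0: a=14 ⇒ p=14, q=1
i=1: a=1 ⇒ p=15, q=1
i=2: a=2 ⇒ p=44, q=3
…
i=6: a=1 ⇒ p=383, q=26
…
i=9: a=9 ⇒ p=139163, q=9447
i=10: a=1 ⇒ p=154218, q=10469
…
i=12: a=2 ⇒ p=740980, q=50301
i=13: a=1 ⇒ p=1034361, q=70217
i=14: a=2 ⇒ p=2809702, q=190735
i=15: a=1 ⇒ p=3844063, q=260952
→ (3844063, 260952).  Check: 3844063²=14776820347969, 217·260952²=14776820347968, difference 1.
(x_2, y_2) = (3844063·3844063 + 217·260952·260952, 3844063·260952 + 260952·3844063) = (29553640695937, 2006231855952)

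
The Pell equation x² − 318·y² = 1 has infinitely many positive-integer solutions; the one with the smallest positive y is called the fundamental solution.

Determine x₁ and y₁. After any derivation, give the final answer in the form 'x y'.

107 6

√318 = [17; 1,4,1,34, …], period ℓ=4 (even) → k=3
a_0=17:  p_0=17·1+0=17,  q_0=17·0+1=1
a_1=1:  p_1=1·17+1=18,  q_1=1·1+0=1
a_2=4:  p_2=4·18+17=89,  q_2=4·1+1=5
a_3=1:  p_3=1·89+18=107,  q_3=1·5+1=6
fundamental: x₁=107, y₁=6  (since 11449 − 318·36 = 1)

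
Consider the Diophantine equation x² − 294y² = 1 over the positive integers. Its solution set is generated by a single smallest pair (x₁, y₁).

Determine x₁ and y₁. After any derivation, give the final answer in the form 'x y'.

4801 280

√294 → a₀=17, period (6,1,4,1,6,34); ℓ=6 even so k=5
k=0  a_k=17  p_k/q_k = 17/1
…
k=2  a_k=1  p_k/q_k = 120/7
…
k=4  a_k=1  p_k/q_k = 703/41
k=5  a_k=6  p_k/q_k = 4801/280
(x₁, y₁) = (4801, 280);  4801² − 294·280² = 1 ✓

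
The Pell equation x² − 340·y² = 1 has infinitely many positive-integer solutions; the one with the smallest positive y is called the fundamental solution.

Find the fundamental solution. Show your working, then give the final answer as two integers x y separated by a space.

[18; 2,3,1,1,1,…,3,2,36] for √340; ℓ=14 ⇒ convergent index 13
a_0=18:  p_0=18·1+0=18,  q_0=18·0+1=1
a_1=2:  p_1=2·18+1=37,  q_1=2·1+0=2
…
a_4=1:  p_4=1·166+129=295,  q_4=1·9+7=16
…
a_7=8:  p_7=8·756+461=6509,  q_7=8·41+25=353
a_8=1:  p_8=1·6509+756=7265,  q_8=1·353+41=394
…
a_10=1:  p_10=1·13774+7265=21039,  q_10=1·747+394=1141
…
a_12=3:  p_12=3·34813+21039=125478,  q_12=3·1888+1141=6805
a_13=2:  p_13=2·125478+34813=285769,  q_13=2·6805+1888=15498
→ (285769, 15498).  Check: 285769²=81663921361, 340·15498²=81663921360, difference 1.

285769 15498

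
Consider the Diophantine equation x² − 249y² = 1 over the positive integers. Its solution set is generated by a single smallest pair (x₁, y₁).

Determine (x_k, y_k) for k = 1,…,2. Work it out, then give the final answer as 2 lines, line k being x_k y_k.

d=249: √d = [15; 1,3,1,1,5,…,3,1,30] (ℓ=16, even), read p_15/q_15
a_0=15:  p_0=15·1+0=15,  q_0=15·0+1=1
a_1=1:  p_1=1·15+1=16,  q_1=1·1+0=1
a_2=3:  p_2=3·16+15=63,  q_2=3·1+1=4
a_3=1:  p_3=1·63+16=79,  q_3=1·4+1=5
a_4=1:  p_4=1·79+63=142,  q_4=1·5+4=9
a_5=5:  p_5=5·142+79=789,  q_5=5·9+5=50
a_6=1:  p_6=1·789+142=931,  q_6=1·50+9=59
a_7=3:  p_7=3·931+789=3582,  q_7=3·59+50=227
a_8=10:  p_8=10·3582+931=36751,  q_8=10·227+59=2329
…
a_10=1:  p_10=1·113835+36751=150586,  q_10=1·7214+2329=9543
a_11=5:  p_11=5·150586+113835=866765,  q_11=5·9543+7214=54929
a_12=1:  p_12=1·866765+150586=1017351,  q_12=1·54929+9543=64472
…
a_14=3:  p_14=3·1884116+1017351=6669699,  q_14=3·119401+64472=422675
a_15=1:  p_15=1·6669699+1884116=8553815,  q_15=1·422675+119401=542076
→ (8553815, 542076).  Check: 8553815²=73167751054225, 249·542076²=73167751054224, difference 1.
k=2:  x_2 = 8553815·8553815+249·542076·542076 = 146335502108449,  y_2 = 8553815·542076+542076·8553815 = 9273635639880

8553815 542076
146335502108449 9273635639880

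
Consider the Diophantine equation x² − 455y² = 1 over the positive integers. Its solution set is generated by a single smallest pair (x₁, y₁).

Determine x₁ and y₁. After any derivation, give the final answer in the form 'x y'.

√455 → a₀=21, period (3,42); ℓ=2 even so k=1
k=0  a_k=21  p_k/q_k = 21/1
k=1  a_k=3  p_k/q_k = 64/3
→ (64, 3).  Check: 64²=4096, 455·3²=4095, difference 1.

64 3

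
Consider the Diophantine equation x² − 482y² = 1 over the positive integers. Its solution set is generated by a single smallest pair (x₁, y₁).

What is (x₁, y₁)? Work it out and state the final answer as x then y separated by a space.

√482 → a₀=21, period (1,20,1,42); ℓ=4 even so k=3
i=0: a=21 ⇒ p=21, q=1
i=1: a=1 ⇒ p=22, q=1
i=2: a=20 ⇒ p=461, q=21
i=3: a=1 ⇒ p=483, q=22
(x₁, y₁) = (483, 22);  483² − 482·22² = 1 ✓

483 22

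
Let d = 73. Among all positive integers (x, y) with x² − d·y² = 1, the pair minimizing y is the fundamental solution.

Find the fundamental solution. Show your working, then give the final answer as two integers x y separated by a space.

d=73: √d = [8; 1,1,5,5,1,1,16] (ℓ=7, odd), read p_13/q_13
k=0  a_k=8  p_k/q_k = 8/1
k=1  a_k=1  p_k/q_k = 9/1
k=2  a_k=1  p_k/q_k = 17/2
k=3  a_k=5  p_k/q_k = 94/11
…
k=8  a_k=1  p_k/q_k = 18737/2193
k=9  a_k=1  p_k/q_k = 36406/4261
…
k=11  a_k=5  p_k/q_k = 1040241/121751
k=12  a_k=1  p_k/q_k = 1241008/145249
k=13  a_k=1  p_k/q_k = 2281249/267000
fundamental: x₁=2281249, y₁=267000  (since 5204097000001 − 73·71289000000 = 1)

2281249 267000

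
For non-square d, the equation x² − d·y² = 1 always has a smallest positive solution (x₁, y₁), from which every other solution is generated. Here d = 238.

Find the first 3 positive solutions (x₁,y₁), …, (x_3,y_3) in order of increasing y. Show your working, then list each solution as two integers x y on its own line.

11663 756
272051137 17634456
6345864809999 411341319900

[15; 2,2,1,14,1,2,2,30] for √238; ℓ=8 ⇒ convergent index 7
k=0  a_k=15  p_k/q_k = 15/1
k=1  a_k=2  p_k/q_k = 31/2
k=2  a_k=2  p_k/q_k = 77/5
k=3  a_k=1  p_k/q_k = 108/7
…
k=5  a_k=1  p_k/q_k = 1697/110
k=6  a_k=2  p_k/q_k = 4983/323
k=7  a_k=2  p_k/q_k = 11663/756
→ (11663, 756).  Check: 11663²=136025569, 238·756²=136025568, difference 1.
(x_2, y_2) = (11663·11663 + 238·756·756, 11663·756 + 756·11663) = (272051137, 17634456)
(x_3, y_3) = (11663·272051137 + 238·756·17634456, 11663·17634456 + 756·272051137) = (6345864809999, 411341319900)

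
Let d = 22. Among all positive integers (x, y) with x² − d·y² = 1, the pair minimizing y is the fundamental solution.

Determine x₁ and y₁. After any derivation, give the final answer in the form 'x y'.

197 42

[4; 1,2,4,2,1,8] for √22; ℓ=6 ⇒ convergent index 5
step 0: (4, 1)  from 4·(1,0) + (0,1)
…
step 4: (136, 29)  from 2·(61,13) + (14,3)
step 5: (197, 42)  from 1·(136,29) + (61,13)
→ (197, 42).  Check: 197²=38809, 22·42²=38808, difference 1.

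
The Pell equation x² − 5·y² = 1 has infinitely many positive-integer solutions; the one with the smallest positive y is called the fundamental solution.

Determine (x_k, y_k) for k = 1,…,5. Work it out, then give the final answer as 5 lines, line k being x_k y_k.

√5 = [2; 4, …], period ℓ=1 (odd) → k=1
i=0: a=2 ⇒ p=2, q=1
i=1: a=4 ⇒ p=9, q=4
→ (9, 4).  Check: 9²=81, 5·4²=80, difference 1.
(x_2, y_2) = (9·9 + 5·4·4, 9·4 + 4·9) = (161, 72)
(x_3, y_3) = (9·161 + 5·4·72, 9·72 + 4·161) = (2889, 1292)
(x_4, y_4) = (9·2889 + 5·4·1292, 9·1292 + 4·2889) = (51841, 23184)
(x_5, y_5) = (9·51841 + 5·4·23184, 9·23184 + 4·51841) = (930249, 416020)

9 4
161 72
2889 1292
51841 23184
930249 416020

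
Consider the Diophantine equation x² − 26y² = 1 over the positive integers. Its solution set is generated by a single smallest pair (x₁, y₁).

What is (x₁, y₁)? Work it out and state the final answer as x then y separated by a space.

[5; 10] for √26; ℓ=1 ⇒ convergent index 1
a_0=5:  p_0=5·1+0=5,  q_0=5·0+1=1
a_1=10:  p_1=10·5+1=51,  q_1=10·1+0=10
→ (51, 10).  Check: 51²=2601, 26·10²=2600, difference 1.

51 10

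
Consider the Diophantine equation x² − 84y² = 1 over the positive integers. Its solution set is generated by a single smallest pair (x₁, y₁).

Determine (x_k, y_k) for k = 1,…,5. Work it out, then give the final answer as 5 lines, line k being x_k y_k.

d=84: √d = [9; 6,18] (ℓ=2, even), read p_1/q_1
i=0: a=9 ⇒ p=9, q=1
i=1: a=6 ⇒ p=55, q=6
fundamental: x₁=55, y₁=6  (since 3025 − 84·36 = 1)
k=2:  x_2 = 55·55+84·6·6 = 6049,  y_2 = 55·6+6·55 = 660
k=3:  x_3 = 55·6049+84·6·660 = 665335,  y_3 = 55·660+6·6049 = 72594
k=4:  x_4 = 55·665335+84·6·72594 = 73180801,  y_4 = 55·72594+6·665335 = 7984680
k=5:  x_5 = 55·73180801+84·6·7984680 = 8049222775,  y_5 = 55·7984680+6·73180801 = 878242206

55 6
6049 660
665335 72594
73180801 7984680
8049222775 878242206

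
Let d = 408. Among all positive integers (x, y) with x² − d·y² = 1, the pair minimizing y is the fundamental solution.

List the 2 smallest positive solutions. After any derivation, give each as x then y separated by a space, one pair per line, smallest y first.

101 5
20401 1010

√408 → a₀=20, period (5,40); ℓ=2 even so k=1
i=0: a=20 ⇒ p=20, q=1
i=1: a=5 ⇒ p=101, q=5
(x₁, y₁) = (101, 5);  101² − 408·5² = 1 ✓
k=2:  x_2 = 101·101+408·5·5 = 20401,  y_2 = 101·5+5·101 = 1010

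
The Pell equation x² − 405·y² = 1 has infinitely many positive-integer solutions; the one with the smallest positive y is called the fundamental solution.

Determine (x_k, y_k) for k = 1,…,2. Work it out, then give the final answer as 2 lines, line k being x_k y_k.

161 8
51841 2576

√405 = [20; 8,40, …], period ℓ=2 (even) → k=1
a_0=20:  p_0=20·1+0=20,  q_0=20·0+1=1
a_1=8:  p_1=8·20+1=161,  q_1=8·1+0=8
(x₁, y₁) = (161, 8);  161² − 405·8² = 1 ✓
n=2: (161,8)∘(161,8) = (161·161+405·8·8, 161·8+8·161) = (51841,2576)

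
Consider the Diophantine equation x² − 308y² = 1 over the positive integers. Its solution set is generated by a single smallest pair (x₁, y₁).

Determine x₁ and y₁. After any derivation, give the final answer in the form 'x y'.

351 20

[17; 1,1,4,1,1,34] for √308; ℓ=6 ⇒ convergent index 5
k=0  a_k=17  p_k/q_k = 17/1
k=1  a_k=1  p_k/q_k = 18/1
k=2  a_k=1  p_k/q_k = 35/2
k=3  a_k=4  p_k/q_k = 158/9
k=4  a_k=1  p_k/q_k = 193/11
k=5  a_k=1  p_k/q_k = 351/20
fundamental: x₁=351, y₁=20  (since 123201 − 308·400 = 1)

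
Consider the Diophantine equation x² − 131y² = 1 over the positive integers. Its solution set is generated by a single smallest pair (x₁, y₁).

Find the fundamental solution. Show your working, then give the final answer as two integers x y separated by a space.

√131 → a₀=11, period (2,4,11,4,2,22); ℓ=6 even so k=5
i=0: a=11 ⇒ p=11, q=1
i=1: a=2 ⇒ p=23, q=2
…
i=3: a=11 ⇒ p=1156, q=101
i=4: a=4 ⇒ p=4727, q=413
i=5: a=2 ⇒ p=10610, q=927
→ (10610, 927).  Check: 10610²=112572100, 131·927²=112572099, difference 1.

10610 927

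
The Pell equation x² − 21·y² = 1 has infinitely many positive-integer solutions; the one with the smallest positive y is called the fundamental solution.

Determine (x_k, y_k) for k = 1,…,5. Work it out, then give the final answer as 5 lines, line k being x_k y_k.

55 12
6049 1320
665335 145188
73180801 15969360
8049222775 1756484412

d=21: √d = [4; 1,1,2,1,1,8] (ℓ=6, even), read p_5/q_5
i=0: a=4 ⇒ p=4, q=1
i=1: a=1 ⇒ p=5, q=1
…
i=4: a=1 ⇒ p=32, q=7
i=5: a=1 ⇒ p=55, q=12
(x₁, y₁) = (55, 12);  55² − 21·12² = 1 ✓
(55+12√21)^2 = 6049 + 1320√21
(55+12√21)^3 = 665335 + 145188√21
(55+12√21)^4 = 73180801 + 15969360√21
(55+12√21)^5 = 8049222775 + 1756484412√21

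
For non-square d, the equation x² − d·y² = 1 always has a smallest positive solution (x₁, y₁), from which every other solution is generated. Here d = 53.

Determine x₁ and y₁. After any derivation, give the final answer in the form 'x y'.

66249 9100

[7; 3,1,1,3,14] for √53; ℓ=5 ⇒ convergent index 9
step 0: (7, 1)  from 7·(1,0) + (0,1)
…
step 4: (182, 25)  from 3·(51,7) + (29,4)
…
step 8: (18557, 2549)  from 1·(10578,1453) + (7979,1096)
step 9: (66249, 9100)  from 3·(18557,2549) + (10578,1453)
→ (66249, 9100).  Check: 66249²=4388930001, 53·9100²=4388930000, difference 1.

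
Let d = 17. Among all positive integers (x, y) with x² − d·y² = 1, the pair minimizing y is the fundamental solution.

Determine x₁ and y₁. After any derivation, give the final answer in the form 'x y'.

√17 → a₀=4, period (8); ℓ=1 odd so k=1
k=0  a_k=4  p_k/q_k = 4/1
k=1  a_k=8  p_k/q_k = 33/8
fundamental: x₁=33, y₁=8  (since 1089 − 17·64 = 1)

33 8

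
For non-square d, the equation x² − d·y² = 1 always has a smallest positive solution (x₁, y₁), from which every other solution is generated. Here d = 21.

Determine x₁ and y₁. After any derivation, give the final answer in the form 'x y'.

√21 = [4; 1,1,2,1,1,8, …], period ℓ=6 (even) → k=5
i=0: a=4 ⇒ p=4, q=1
…
i=2: a=1 ⇒ p=9, q=2
i=3: a=2 ⇒ p=23, q=5
i=4: a=1 ⇒ p=32, q=7
i=5: a=1 ⇒ p=55, q=12
fundamental: x₁=55, y₁=12  (since 3025 − 21·144 = 1)

55 12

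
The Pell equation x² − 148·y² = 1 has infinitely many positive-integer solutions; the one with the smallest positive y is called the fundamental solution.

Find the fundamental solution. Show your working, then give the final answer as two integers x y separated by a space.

[12; 6,24] for √148; ℓ=2 ⇒ convergent index 1
k=0  a_k=12  p_k/q_k = 12/1
k=1  a_k=6  p_k/q_k = 73/6
(x₁, y₁) = (73, 6);  73² − 148·6² = 1 ✓

73 6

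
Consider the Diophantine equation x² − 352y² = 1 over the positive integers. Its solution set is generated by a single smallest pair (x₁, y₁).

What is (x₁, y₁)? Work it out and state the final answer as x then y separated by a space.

√352 = [18; 1,3,5,9,5,3,1,36, …], period ℓ=8 (even) → k=7
k=0  a_k=18  p_k/q_k = 18/1
…
k=2  a_k=3  p_k/q_k = 75/4
k=3  a_k=5  p_k/q_k = 394/21
k=4  a_k=9  p_k/q_k = 3621/193
k=5  a_k=5  p_k/q_k = 18499/986
k=6  a_k=3  p_k/q_k = 59118/3151
k=7  a_k=1  p_k/q_k = 77617/4137
(x₁, y₁) = (77617, 4137);  77617² − 352·4137² = 1 ✓

77617 4137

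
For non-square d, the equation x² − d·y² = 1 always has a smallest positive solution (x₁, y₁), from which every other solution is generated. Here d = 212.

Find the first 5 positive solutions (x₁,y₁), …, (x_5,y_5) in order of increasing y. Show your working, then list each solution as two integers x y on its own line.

66249 4550
8777860001 602865900
1163048894346249 79878526013650
154101652394311440001 10583744939153731800
20418160737778428282906249 1402325036868112630022750

[14; 1,1,3,1,1,…,1,1,28] for √212; ℓ=14 ⇒ convergent index 13
a_0=14:  p_0=14·1+0=14,  q_0=14·0+1=1
…
a_3=3:  p_3=3·29+15=102,  q_3=3·2+1=7
a_4=1:  p_4=1·102+29=131,  q_4=1·7+2=9
a_5=1:  p_5=1·131+102=233,  q_5=1·9+7=16
a_6=1:  p_6=1·233+131=364,  q_6=1·16+9=25
a_7=6:  p_7=6·364+233=2417,  q_7=6·25+16=166
a_8=1:  p_8=1·2417+364=2781,  q_8=1·166+25=191
a_9=1:  p_9=1·2781+2417=5198,  q_9=1·191+166=357
a_10=1:  p_10=1·5198+2781=7979,  q_10=1·357+191=548
a_11=3:  p_11=3·7979+5198=29135,  q_11=3·548+357=2001
a_12=1:  p_12=1·29135+7979=37114,  q_12=1·2001+548=2549
a_13=1:  p_13=1·37114+29135=66249,  q_13=1·2549+2001=4550
→ (66249, 4550).  Check: 66249²=4388930001, 212·4550²=4388930000, difference 1.
(x_2, y_2) = (66249·66249 + 212·4550·4550, 66249·4550 + 4550·66249) = (8777860001, 602865900)
(x_3, y_3) = (66249·8777860001 + 212·4550·602865900, 66249·602865900 + 4550·8777860001) = (1163048894346249, 79878526013650)
(x_4, y_4) = (66249·1163048894346249 + 212·4550·79878526013650, 66249·79878526013650 + 4550·1163048894346249) = (154101652394311440001, 10583744939153731800)
(x_5, y_5) = (66249·154101652394311440001 + 212·4550·10583744939153731800, 66249·10583744939153731800 + 4550·154101652394311440001) = (20418160737778428282906249, 1402325036868112630022750)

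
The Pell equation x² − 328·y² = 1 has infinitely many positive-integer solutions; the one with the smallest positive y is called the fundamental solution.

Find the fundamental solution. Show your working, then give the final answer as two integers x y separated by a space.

163 9

d=328: √d = [18; 9,36] (ℓ=2, even), read p_1/q_1
step 0: (18, 1)  from 18·(1,0) + (0,1)
step 1: (163, 9)  from 9·(18,1) + (1,0)
→ (163, 9).  Check: 163²=26569, 328·9²=26568, difference 1.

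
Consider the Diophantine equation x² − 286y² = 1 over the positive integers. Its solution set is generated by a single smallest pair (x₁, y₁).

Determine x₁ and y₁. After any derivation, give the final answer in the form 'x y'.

[16; 1,10,3,3,2,3,3,10,1,32] for √286; ℓ=10 ⇒ convergent index 9
step 0: (16, 1)  from 16·(1,0) + (0,1)
step 1: (17, 1)  from 1·(16,1) + (1,0)
…
step 3: (575, 34)  from 3·(186,11) + (17,1)
step 4: (1911, 113)  from 3·(575,34) + (186,11)
…
step 7: (49703, 2939)  from 3·(15102,893) + (4397,260)
step 8: (512132, 30283)  from 10·(49703,2939) + (15102,893)
step 9: (561835, 33222)  from 1·(512132,30283) + (49703,2939)
fundamental: x₁=561835, y₁=33222  (since 315658567225 − 286·1103701284 = 1)

561835 33222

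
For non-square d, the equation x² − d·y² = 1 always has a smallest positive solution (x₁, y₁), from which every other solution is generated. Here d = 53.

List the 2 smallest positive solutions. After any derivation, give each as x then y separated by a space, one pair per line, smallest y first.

66249 9100
8777860001 1205731800

√53 = [7; 3,1,1,3,14, …], period ℓ=5 (odd) → k=9
i=0: a=7 ⇒ p=7, q=1
…
i=2: a=1 ⇒ p=29, q=4
i=3: a=1 ⇒ p=51, q=7
…
i=6: a=3 ⇒ p=7979, q=1096
…
i=8: a=1 ⇒ p=18557, q=2549
i=9: a=3 ⇒ p=66249, q=9100
fundamental: x₁=66249, y₁=9100  (since 4388930001 − 53·82810000 = 1)
(66249+9100√53)^2 = 8777860001 + 1205731800√53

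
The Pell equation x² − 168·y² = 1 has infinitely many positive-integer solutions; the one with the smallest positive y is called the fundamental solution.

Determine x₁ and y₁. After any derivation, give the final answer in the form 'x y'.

√168 = [12; 1,24, …], period ℓ=2 (even) → k=1
step 0: (12, 1)  from 12·(1,0) + (0,1)
step 1: (13, 1)  from 1·(12,1) + (1,0)
(x₁, y₁) = (13, 1);  13² − 168·1² = 1 ✓

13 1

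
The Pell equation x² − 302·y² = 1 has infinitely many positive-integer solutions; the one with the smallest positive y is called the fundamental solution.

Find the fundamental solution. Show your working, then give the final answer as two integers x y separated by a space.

[17; 2,1,1,1,4,…,1,2,34] for √302; ℓ=16 ⇒ convergent index 15
k=0  a_k=17  p_k/q_k = 17/1
k=1  a_k=2  p_k/q_k = 35/2
…
k=3  a_k=1  p_k/q_k = 87/5
k=4  a_k=1  p_k/q_k = 139/8
k=5  a_k=4  p_k/q_k = 643/37
k=6  a_k=2  p_k/q_k = 1425/82
k=7  a_k=1  p_k/q_k = 2068/119
k=8  a_k=16  p_k/q_k = 34513/1986
k=9  a_k=1  p_k/q_k = 36581/2105
k=10  a_k=2  p_k/q_k = 107675/6196
k=11  a_k=4  p_k/q_k = 467281/26889
k=12  a_k=1  p_k/q_k = 574956/33085
k=13  a_k=1  p_k/q_k = 1042237/59974
k=14  a_k=1  p_k/q_k = 1617193/93059
k=15  a_k=2  p_k/q_k = 4276623/246092
(x₁, y₁) = (4276623, 246092);  4276623² − 302·246092² = 1 ✓

4276623 246092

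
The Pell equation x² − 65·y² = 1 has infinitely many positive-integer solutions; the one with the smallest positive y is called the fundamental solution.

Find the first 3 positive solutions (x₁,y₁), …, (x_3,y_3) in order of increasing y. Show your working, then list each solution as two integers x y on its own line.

129 16
33281 4128
8586369 1065008

d=65: √d = [8; 16] (ℓ=1, odd), read p_1/q_1
a_0=8:  p_0=8·1+0=8,  q_0=8·0+1=1
a_1=16:  p_1=16·8+1=129,  q_1=16·1+0=16
(x₁, y₁) = (129, 16);  129² − 65·16² = 1 ✓
(129+16√65)^2 = 33281 + 4128√65
(129+16√65)^3 = 8586369 + 1065008√65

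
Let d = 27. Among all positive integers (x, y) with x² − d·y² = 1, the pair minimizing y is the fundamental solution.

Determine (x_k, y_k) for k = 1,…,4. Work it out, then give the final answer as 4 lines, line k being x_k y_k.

26 5
1351 260
70226 13515
3650401 702520

√27 = [5; 5,10, …], period ℓ=2 (even) → k=1
step 0: (5, 1)  from 5·(1,0) + (0,1)
step 1: (26, 5)  from 5·(5,1) + (1,0)
→ (26, 5).  Check: 26²=676, 27·5²=675, difference 1.
k=2:  x_2 = 26·26+27·5·5 = 1351,  y_2 = 26·5+5·26 = 260
k=3:  x_3 = 26·1351+27·5·260 = 70226,  y_3 = 26·260+5·1351 = 13515
k=4:  x_4 = 26·70226+27·5·13515 = 3650401,  y_4 = 26·13515+5·70226 = 702520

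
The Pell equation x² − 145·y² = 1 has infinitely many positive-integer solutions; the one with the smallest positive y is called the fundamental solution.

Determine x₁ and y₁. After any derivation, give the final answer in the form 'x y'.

289 24

[12; 24] for √145; ℓ=1 ⇒ convergent index 1
step 0: (12, 1)  from 12·(1,0) + (0,1)
step 1: (289, 24)  from 24·(12,1) + (1,0)
fundamental: x₁=289, y₁=24  (since 83521 − 145·576 = 1)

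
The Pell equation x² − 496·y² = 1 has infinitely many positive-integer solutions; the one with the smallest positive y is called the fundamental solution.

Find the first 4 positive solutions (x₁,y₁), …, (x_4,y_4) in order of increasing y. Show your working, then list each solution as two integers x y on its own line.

4620799 207480
42703566796801 1917446753040
394649197502177907199 17720272078000750440
3647189234337689639247667201 163763630995505661818050080

d=496: √d = [22; 3,1,2,4,1,…,1,3,44] (ℓ=16, even), read p_15/q_15
a_0=22:  p_0=22·1+0=22,  q_0=22·0+1=1
a_1=3:  p_1=3·22+1=67,  q_1=3·1+0=3
…
a_3=2:  p_3=2·89+67=245,  q_3=2·4+3=11
…
a_5=1:  p_5=1·1069+245=1314,  q_5=1·48+11=59
a_6=1:  p_6=1·1314+1069=2383,  q_6=1·59+48=107
…
a_8=2:  p_8=2·6080+2383=14543,  q_8=2·273+107=653
a_9=2:  p_9=2·14543+6080=35166,  q_9=2·653+273=1579
a_10=1:  p_10=1·35166+14543=49709,  q_10=1·1579+653=2232
a_11=1:  p_11=1·49709+35166=84875,  q_11=1·2232+1579=3811
a_12=4:  p_12=4·84875+49709=389209,  q_12=4·3811+2232=17476
…
a_14=1:  p_14=1·863293+389209=1252502,  q_14=1·38763+17476=56239
a_15=3:  p_15=3·1252502+863293=4620799,  q_15=3·56239+38763=207480
(x₁, y₁) = (4620799, 207480);  4620799² − 496·207480² = 1 ✓
n=2: (4620799,207480)∘(4620799,207480) = (4620799·4620799+496·207480·207480, 4620799·207480+207480·4620799) = (42703566796801,1917446753040)
n=3: (42703566796801,1917446753040)∘(4620799,207480) = (4620799·42703566796801+496·207480·1917446753040, 4620799·1917446753040+207480·42703566796801) = (394649197502177907199,17720272078000750440)
n=4: (394649197502177907199,17720272078000750440)∘(4620799,207480) = (4620799·394649197502177907199+496·207480·17720272078000750440, 4620799·17720272078000750440+207480·394649197502177907199) = (3647189234337689639247667201,163763630995505661818050080)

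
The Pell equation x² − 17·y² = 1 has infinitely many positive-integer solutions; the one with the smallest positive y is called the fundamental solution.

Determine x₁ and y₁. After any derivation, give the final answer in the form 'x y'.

√17 = [4; 8, …], period ℓ=1 (odd) → k=1
k=0  a_k=4  p_k/q_k = 4/1
k=1  a_k=8  p_k/q_k = 33/8
fundamental: x₁=33, y₁=8  (since 1089 − 17·64 = 1)

33 8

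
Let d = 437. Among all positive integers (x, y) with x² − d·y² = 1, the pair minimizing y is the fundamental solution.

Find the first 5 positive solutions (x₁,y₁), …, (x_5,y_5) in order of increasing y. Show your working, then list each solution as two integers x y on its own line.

√437 = [20; 1,9,2,9,1,40, …], period ℓ=6 (even) → k=5
k=0  a_k=20  p_k/q_k = 20/1
…
k=4  a_k=9  p_k/q_k = 4160/199
k=5  a_k=1  p_k/q_k = 4599/220
→ (4599, 220).  Check: 4599²=21150801, 437·220²=21150800, difference 1.
(4599+220√437)^2 = 42301601 + 2023560√437
(4599+220√437)^3 = 389090121399 + 18612704660√437
(4599+220√437)^4 = 3578850894326401 + 171199655439120√437
(4599+220√437)^5 = 32918270136924114999 + 1574694412116321100√437

4599 220
42301601 2023560
389090121399 18612704660
3578850894326401 171199655439120
32918270136924114999 1574694412116321100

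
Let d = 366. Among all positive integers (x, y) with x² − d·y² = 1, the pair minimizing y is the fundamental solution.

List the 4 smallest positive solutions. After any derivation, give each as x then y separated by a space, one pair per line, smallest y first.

√366 → a₀=19, period (7,1,1,1,2,12,2,1,1,1,7,38); ℓ=12 even so k=11
step 0: (19, 1)  from 19·(1,0) + (0,1)
step 1: (134, 7)  from 7·(19,1) + (1,0)
step 2: (153, 8)  from 1·(134,7) + (19,1)
…
step 5: (1167, 61)  from 2·(440,23) + (287,15)
…
step 8: (44499, 2326)  from 1·(30055,1571) + (14444,755)
step 9: (74554, 3897)  from 1·(44499,2326) + (30055,1571)
step 10: (119053, 6223)  from 1·(74554,3897) + (44499,2326)
step 11: (907925, 47458)  from 7·(119053,6223) + (74554,3897)
→ (907925, 47458).  Check: 907925²=824327805625, 366·47458²=824327805624, difference 1.
(x_2, y_2) = (907925·907925 + 366·47458·47458, 907925·47458 + 47458·907925) = (1648655611249, 86176609300)
(x_3, y_3) = (907925·1648655611249 + 366·47458·86176609300, 907925·86176609300 + 47458·1648655611249) = (2993711291685588725, 156483795997357542)
(x_4, y_4) = (907925·2993711291685588725 + 366·47458·156483795997357542, 907925·156483795997357542 + 47458·2993711291685588725) = (5436130649005627630680001, 284151100961715516031400)

907925 47458
1648655611249 86176609300
2993711291685588725 156483795997357542
5436130649005627630680001 284151100961715516031400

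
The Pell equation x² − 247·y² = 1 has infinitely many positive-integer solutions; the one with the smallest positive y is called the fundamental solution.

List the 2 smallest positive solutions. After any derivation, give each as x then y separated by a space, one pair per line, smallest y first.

√247 = [15; 1,2,1,1,9,1,9,1,1,2,1,30, …], period ℓ=12 (even) → k=11
i=0: a=15 ⇒ p=15, q=1
i=1: a=1 ⇒ p=16, q=1
i=2: a=2 ⇒ p=47, q=3
…
i=5: a=9 ⇒ p=1053, q=67
…
i=10: a=2 ⇒ p=61089, q=3887
i=11: a=1 ⇒ p=85292, q=5427
(x₁, y₁) = (85292, 5427);  85292² − 247·5427² = 1 ✓
k=2:  x_2 = 85292·85292+247·5427·5427 = 14549450527,  y_2 = 85292·5427+5427·85292 = 925759368

85292 5427
14549450527 925759368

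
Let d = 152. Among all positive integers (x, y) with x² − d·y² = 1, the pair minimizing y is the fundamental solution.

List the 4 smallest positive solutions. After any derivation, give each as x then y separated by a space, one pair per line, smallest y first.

37 3
2737 222
202501 16425
14982337 1215228

√152 = [12; 3,24, …], period ℓ=2 (even) → k=1
k=0  a_k=12  p_k/q_k = 12/1
k=1  a_k=3  p_k/q_k = 37/3
→ (37, 3).  Check: 37²=1369, 152·3²=1368, difference 1.
(37+3√152)^2 = 2737 + 222√152
(37+3√152)^3 = 202501 + 16425√152
(37+3√152)^4 = 14982337 + 1215228√152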